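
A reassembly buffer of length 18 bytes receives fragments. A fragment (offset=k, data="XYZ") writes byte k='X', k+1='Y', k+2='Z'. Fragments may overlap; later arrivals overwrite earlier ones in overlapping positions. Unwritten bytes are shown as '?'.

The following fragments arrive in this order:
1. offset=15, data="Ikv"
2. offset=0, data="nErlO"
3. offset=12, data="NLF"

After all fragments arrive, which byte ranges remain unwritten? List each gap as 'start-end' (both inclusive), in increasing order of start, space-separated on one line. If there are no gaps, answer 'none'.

Fragment 1: offset=15 len=3
Fragment 2: offset=0 len=5
Fragment 3: offset=12 len=3
Gaps: 5-11

Answer: 5-11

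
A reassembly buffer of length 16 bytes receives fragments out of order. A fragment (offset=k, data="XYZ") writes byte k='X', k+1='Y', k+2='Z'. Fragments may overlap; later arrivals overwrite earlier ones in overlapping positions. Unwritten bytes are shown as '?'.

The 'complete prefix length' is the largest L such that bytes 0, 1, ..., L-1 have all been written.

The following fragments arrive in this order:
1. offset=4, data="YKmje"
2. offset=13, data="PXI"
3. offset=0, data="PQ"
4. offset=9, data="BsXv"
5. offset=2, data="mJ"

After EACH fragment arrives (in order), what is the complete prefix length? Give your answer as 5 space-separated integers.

Answer: 0 0 2 2 16

Derivation:
Fragment 1: offset=4 data="YKmje" -> buffer=????YKmje??????? -> prefix_len=0
Fragment 2: offset=13 data="PXI" -> buffer=????YKmje????PXI -> prefix_len=0
Fragment 3: offset=0 data="PQ" -> buffer=PQ??YKmje????PXI -> prefix_len=2
Fragment 4: offset=9 data="BsXv" -> buffer=PQ??YKmjeBsXvPXI -> prefix_len=2
Fragment 5: offset=2 data="mJ" -> buffer=PQmJYKmjeBsXvPXI -> prefix_len=16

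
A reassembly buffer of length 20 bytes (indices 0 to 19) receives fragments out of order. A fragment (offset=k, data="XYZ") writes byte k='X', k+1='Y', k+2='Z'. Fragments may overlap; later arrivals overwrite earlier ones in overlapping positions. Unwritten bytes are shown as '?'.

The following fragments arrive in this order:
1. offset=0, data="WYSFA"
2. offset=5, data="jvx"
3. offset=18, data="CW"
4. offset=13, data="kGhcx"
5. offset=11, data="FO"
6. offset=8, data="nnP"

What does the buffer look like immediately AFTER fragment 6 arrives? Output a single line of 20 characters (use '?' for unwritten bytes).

Fragment 1: offset=0 data="WYSFA" -> buffer=WYSFA???????????????
Fragment 2: offset=5 data="jvx" -> buffer=WYSFAjvx????????????
Fragment 3: offset=18 data="CW" -> buffer=WYSFAjvx??????????CW
Fragment 4: offset=13 data="kGhcx" -> buffer=WYSFAjvx?????kGhcxCW
Fragment 5: offset=11 data="FO" -> buffer=WYSFAjvx???FOkGhcxCW
Fragment 6: offset=8 data="nnP" -> buffer=WYSFAjvxnnPFOkGhcxCW

Answer: WYSFAjvxnnPFOkGhcxCW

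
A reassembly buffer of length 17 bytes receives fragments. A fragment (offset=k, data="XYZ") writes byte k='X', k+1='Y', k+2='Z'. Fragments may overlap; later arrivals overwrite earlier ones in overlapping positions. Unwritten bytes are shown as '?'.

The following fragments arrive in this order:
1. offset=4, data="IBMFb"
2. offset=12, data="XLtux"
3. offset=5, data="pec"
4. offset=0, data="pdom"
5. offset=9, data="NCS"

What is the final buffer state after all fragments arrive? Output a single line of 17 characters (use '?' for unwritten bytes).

Answer: pdomIpecbNCSXLtux

Derivation:
Fragment 1: offset=4 data="IBMFb" -> buffer=????IBMFb????????
Fragment 2: offset=12 data="XLtux" -> buffer=????IBMFb???XLtux
Fragment 3: offset=5 data="pec" -> buffer=????Ipecb???XLtux
Fragment 4: offset=0 data="pdom" -> buffer=pdomIpecb???XLtux
Fragment 5: offset=9 data="NCS" -> buffer=pdomIpecbNCSXLtux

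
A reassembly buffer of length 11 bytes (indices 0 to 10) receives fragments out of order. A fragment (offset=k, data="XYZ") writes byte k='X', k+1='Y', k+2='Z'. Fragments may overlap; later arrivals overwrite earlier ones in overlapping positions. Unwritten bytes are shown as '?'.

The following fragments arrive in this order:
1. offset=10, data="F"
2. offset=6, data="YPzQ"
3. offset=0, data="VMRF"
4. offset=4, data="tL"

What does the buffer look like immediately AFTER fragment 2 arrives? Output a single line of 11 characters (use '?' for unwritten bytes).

Answer: ??????YPzQF

Derivation:
Fragment 1: offset=10 data="F" -> buffer=??????????F
Fragment 2: offset=6 data="YPzQ" -> buffer=??????YPzQF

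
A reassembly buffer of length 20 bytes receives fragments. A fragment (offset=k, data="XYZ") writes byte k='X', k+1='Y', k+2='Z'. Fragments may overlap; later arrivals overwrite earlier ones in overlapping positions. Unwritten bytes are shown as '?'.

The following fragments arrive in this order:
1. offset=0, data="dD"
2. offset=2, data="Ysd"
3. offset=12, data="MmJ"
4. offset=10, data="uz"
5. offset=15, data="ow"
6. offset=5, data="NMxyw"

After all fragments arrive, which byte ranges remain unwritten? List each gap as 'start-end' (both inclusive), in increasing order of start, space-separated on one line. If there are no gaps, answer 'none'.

Fragment 1: offset=0 len=2
Fragment 2: offset=2 len=3
Fragment 3: offset=12 len=3
Fragment 4: offset=10 len=2
Fragment 5: offset=15 len=2
Fragment 6: offset=5 len=5
Gaps: 17-19

Answer: 17-19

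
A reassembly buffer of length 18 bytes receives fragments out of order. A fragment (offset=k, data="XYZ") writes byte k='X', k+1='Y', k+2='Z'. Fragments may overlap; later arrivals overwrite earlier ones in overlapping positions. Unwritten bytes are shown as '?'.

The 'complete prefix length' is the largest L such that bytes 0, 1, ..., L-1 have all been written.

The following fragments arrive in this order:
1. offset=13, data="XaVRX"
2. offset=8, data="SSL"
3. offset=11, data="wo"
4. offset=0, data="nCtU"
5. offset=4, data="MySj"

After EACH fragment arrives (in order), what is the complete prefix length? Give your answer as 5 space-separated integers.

Fragment 1: offset=13 data="XaVRX" -> buffer=?????????????XaVRX -> prefix_len=0
Fragment 2: offset=8 data="SSL" -> buffer=????????SSL??XaVRX -> prefix_len=0
Fragment 3: offset=11 data="wo" -> buffer=????????SSLwoXaVRX -> prefix_len=0
Fragment 4: offset=0 data="nCtU" -> buffer=nCtU????SSLwoXaVRX -> prefix_len=4
Fragment 5: offset=4 data="MySj" -> buffer=nCtUMySjSSLwoXaVRX -> prefix_len=18

Answer: 0 0 0 4 18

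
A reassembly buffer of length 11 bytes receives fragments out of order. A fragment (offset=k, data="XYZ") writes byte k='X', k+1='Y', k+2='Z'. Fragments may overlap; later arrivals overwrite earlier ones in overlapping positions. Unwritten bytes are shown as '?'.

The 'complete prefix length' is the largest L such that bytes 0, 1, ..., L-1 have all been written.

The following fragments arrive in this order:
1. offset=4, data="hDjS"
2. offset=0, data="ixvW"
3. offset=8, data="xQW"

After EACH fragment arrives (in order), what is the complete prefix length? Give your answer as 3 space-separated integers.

Fragment 1: offset=4 data="hDjS" -> buffer=????hDjS??? -> prefix_len=0
Fragment 2: offset=0 data="ixvW" -> buffer=ixvWhDjS??? -> prefix_len=8
Fragment 3: offset=8 data="xQW" -> buffer=ixvWhDjSxQW -> prefix_len=11

Answer: 0 8 11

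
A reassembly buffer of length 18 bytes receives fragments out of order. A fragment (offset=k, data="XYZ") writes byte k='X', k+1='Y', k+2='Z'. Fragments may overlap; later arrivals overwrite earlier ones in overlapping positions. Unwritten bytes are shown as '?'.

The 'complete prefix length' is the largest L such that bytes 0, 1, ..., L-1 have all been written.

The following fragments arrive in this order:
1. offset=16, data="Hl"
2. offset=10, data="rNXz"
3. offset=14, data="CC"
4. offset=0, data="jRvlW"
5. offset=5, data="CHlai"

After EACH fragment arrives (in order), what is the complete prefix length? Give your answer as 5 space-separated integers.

Fragment 1: offset=16 data="Hl" -> buffer=????????????????Hl -> prefix_len=0
Fragment 2: offset=10 data="rNXz" -> buffer=??????????rNXz??Hl -> prefix_len=0
Fragment 3: offset=14 data="CC" -> buffer=??????????rNXzCCHl -> prefix_len=0
Fragment 4: offset=0 data="jRvlW" -> buffer=jRvlW?????rNXzCCHl -> prefix_len=5
Fragment 5: offset=5 data="CHlai" -> buffer=jRvlWCHlairNXzCCHl -> prefix_len=18

Answer: 0 0 0 5 18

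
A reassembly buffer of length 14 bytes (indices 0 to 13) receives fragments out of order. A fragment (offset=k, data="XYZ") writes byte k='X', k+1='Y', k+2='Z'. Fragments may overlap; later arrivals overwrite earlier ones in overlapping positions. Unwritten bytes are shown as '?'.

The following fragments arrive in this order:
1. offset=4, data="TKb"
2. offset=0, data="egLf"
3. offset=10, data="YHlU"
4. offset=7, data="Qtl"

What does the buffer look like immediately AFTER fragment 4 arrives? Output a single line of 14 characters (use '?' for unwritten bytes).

Answer: egLfTKbQtlYHlU

Derivation:
Fragment 1: offset=4 data="TKb" -> buffer=????TKb???????
Fragment 2: offset=0 data="egLf" -> buffer=egLfTKb???????
Fragment 3: offset=10 data="YHlU" -> buffer=egLfTKb???YHlU
Fragment 4: offset=7 data="Qtl" -> buffer=egLfTKbQtlYHlU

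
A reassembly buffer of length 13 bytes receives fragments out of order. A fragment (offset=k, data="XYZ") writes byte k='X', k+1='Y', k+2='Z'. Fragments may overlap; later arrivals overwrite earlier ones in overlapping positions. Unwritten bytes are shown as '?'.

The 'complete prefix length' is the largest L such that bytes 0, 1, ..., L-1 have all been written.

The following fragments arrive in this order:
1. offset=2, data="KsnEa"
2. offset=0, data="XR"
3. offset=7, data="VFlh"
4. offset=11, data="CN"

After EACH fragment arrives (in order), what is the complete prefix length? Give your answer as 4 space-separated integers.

Fragment 1: offset=2 data="KsnEa" -> buffer=??KsnEa?????? -> prefix_len=0
Fragment 2: offset=0 data="XR" -> buffer=XRKsnEa?????? -> prefix_len=7
Fragment 3: offset=7 data="VFlh" -> buffer=XRKsnEaVFlh?? -> prefix_len=11
Fragment 4: offset=11 data="CN" -> buffer=XRKsnEaVFlhCN -> prefix_len=13

Answer: 0 7 11 13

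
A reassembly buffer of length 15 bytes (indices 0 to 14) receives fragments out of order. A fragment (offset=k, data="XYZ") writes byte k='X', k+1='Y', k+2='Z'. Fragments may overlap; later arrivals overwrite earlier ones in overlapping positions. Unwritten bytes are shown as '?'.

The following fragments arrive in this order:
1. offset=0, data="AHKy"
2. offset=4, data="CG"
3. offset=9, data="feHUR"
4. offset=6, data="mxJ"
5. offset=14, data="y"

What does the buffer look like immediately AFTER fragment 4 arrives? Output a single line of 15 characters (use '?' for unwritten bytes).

Answer: AHKyCGmxJfeHUR?

Derivation:
Fragment 1: offset=0 data="AHKy" -> buffer=AHKy???????????
Fragment 2: offset=4 data="CG" -> buffer=AHKyCG?????????
Fragment 3: offset=9 data="feHUR" -> buffer=AHKyCG???feHUR?
Fragment 4: offset=6 data="mxJ" -> buffer=AHKyCGmxJfeHUR?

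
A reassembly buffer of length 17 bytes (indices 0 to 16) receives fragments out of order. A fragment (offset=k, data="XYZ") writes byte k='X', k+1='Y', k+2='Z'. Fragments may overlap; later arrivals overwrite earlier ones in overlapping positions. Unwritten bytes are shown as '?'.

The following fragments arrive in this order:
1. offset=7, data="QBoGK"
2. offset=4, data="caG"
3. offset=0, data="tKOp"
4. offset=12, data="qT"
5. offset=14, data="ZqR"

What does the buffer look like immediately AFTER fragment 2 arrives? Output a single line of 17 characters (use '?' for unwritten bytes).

Answer: ????caGQBoGK?????

Derivation:
Fragment 1: offset=7 data="QBoGK" -> buffer=???????QBoGK?????
Fragment 2: offset=4 data="caG" -> buffer=????caGQBoGK?????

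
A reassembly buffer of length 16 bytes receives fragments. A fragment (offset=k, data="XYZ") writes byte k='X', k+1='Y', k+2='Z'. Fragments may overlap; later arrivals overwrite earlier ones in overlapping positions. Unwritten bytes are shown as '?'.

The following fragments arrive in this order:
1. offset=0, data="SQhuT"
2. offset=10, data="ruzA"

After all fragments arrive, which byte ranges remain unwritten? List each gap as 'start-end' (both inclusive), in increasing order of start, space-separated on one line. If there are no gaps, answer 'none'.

Fragment 1: offset=0 len=5
Fragment 2: offset=10 len=4
Gaps: 5-9 14-15

Answer: 5-9 14-15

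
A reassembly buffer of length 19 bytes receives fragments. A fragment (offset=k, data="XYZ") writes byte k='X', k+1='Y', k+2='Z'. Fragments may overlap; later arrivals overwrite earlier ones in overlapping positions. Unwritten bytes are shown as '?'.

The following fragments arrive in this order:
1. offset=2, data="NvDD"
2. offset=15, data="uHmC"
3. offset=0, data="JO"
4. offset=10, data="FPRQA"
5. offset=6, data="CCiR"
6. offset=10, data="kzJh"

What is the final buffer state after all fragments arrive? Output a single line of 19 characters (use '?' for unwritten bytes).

Answer: JONvDDCCiRkzJhAuHmC

Derivation:
Fragment 1: offset=2 data="NvDD" -> buffer=??NvDD?????????????
Fragment 2: offset=15 data="uHmC" -> buffer=??NvDD?????????uHmC
Fragment 3: offset=0 data="JO" -> buffer=JONvDD?????????uHmC
Fragment 4: offset=10 data="FPRQA" -> buffer=JONvDD????FPRQAuHmC
Fragment 5: offset=6 data="CCiR" -> buffer=JONvDDCCiRFPRQAuHmC
Fragment 6: offset=10 data="kzJh" -> buffer=JONvDDCCiRkzJhAuHmC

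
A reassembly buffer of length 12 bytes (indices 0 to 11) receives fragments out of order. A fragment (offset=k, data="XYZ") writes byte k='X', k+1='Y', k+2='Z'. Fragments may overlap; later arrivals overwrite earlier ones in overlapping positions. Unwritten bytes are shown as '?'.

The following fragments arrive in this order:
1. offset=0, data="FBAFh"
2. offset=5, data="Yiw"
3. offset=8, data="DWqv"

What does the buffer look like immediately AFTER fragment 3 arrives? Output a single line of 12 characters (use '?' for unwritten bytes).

Fragment 1: offset=0 data="FBAFh" -> buffer=FBAFh???????
Fragment 2: offset=5 data="Yiw" -> buffer=FBAFhYiw????
Fragment 3: offset=8 data="DWqv" -> buffer=FBAFhYiwDWqv

Answer: FBAFhYiwDWqv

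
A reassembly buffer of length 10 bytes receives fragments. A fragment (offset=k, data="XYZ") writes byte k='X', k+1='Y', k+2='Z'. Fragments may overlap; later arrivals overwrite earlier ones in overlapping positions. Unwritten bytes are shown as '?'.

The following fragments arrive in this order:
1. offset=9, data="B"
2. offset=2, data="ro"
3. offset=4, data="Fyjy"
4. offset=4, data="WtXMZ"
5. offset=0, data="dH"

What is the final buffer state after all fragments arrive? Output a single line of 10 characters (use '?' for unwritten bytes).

Fragment 1: offset=9 data="B" -> buffer=?????????B
Fragment 2: offset=2 data="ro" -> buffer=??ro?????B
Fragment 3: offset=4 data="Fyjy" -> buffer=??roFyjy?B
Fragment 4: offset=4 data="WtXMZ" -> buffer=??roWtXMZB
Fragment 5: offset=0 data="dH" -> buffer=dHroWtXMZB

Answer: dHroWtXMZB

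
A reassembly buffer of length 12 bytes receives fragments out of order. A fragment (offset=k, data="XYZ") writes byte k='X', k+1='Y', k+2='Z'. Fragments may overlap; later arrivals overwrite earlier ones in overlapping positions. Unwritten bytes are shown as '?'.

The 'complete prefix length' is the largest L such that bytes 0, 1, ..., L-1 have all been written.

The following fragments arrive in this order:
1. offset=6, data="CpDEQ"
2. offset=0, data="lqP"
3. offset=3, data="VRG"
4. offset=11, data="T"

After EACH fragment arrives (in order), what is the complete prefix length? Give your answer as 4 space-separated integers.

Answer: 0 3 11 12

Derivation:
Fragment 1: offset=6 data="CpDEQ" -> buffer=??????CpDEQ? -> prefix_len=0
Fragment 2: offset=0 data="lqP" -> buffer=lqP???CpDEQ? -> prefix_len=3
Fragment 3: offset=3 data="VRG" -> buffer=lqPVRGCpDEQ? -> prefix_len=11
Fragment 4: offset=11 data="T" -> buffer=lqPVRGCpDEQT -> prefix_len=12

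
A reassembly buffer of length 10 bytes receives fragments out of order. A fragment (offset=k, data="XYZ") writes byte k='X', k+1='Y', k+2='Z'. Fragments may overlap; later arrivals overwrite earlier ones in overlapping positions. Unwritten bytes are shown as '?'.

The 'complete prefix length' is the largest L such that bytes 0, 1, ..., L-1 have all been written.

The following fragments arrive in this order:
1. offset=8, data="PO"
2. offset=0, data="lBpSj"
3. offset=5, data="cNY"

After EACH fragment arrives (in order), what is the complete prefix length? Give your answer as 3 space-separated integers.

Fragment 1: offset=8 data="PO" -> buffer=????????PO -> prefix_len=0
Fragment 2: offset=0 data="lBpSj" -> buffer=lBpSj???PO -> prefix_len=5
Fragment 3: offset=5 data="cNY" -> buffer=lBpSjcNYPO -> prefix_len=10

Answer: 0 5 10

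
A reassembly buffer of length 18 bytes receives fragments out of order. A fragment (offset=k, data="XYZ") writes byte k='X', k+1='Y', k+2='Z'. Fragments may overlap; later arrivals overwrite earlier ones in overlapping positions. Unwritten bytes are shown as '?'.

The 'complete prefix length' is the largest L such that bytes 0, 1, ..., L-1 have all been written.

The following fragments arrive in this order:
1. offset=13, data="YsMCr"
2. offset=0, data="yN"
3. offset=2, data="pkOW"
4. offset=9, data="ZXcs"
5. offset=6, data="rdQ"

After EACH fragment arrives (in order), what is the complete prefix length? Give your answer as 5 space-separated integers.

Fragment 1: offset=13 data="YsMCr" -> buffer=?????????????YsMCr -> prefix_len=0
Fragment 2: offset=0 data="yN" -> buffer=yN???????????YsMCr -> prefix_len=2
Fragment 3: offset=2 data="pkOW" -> buffer=yNpkOW???????YsMCr -> prefix_len=6
Fragment 4: offset=9 data="ZXcs" -> buffer=yNpkOW???ZXcsYsMCr -> prefix_len=6
Fragment 5: offset=6 data="rdQ" -> buffer=yNpkOWrdQZXcsYsMCr -> prefix_len=18

Answer: 0 2 6 6 18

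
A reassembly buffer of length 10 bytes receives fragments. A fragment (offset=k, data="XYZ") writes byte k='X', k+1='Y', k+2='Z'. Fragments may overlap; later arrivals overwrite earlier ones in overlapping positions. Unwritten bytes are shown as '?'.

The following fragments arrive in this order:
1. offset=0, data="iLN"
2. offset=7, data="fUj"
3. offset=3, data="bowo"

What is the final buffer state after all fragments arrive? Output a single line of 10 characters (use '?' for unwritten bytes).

Fragment 1: offset=0 data="iLN" -> buffer=iLN???????
Fragment 2: offset=7 data="fUj" -> buffer=iLN????fUj
Fragment 3: offset=3 data="bowo" -> buffer=iLNbowofUj

Answer: iLNbowofUj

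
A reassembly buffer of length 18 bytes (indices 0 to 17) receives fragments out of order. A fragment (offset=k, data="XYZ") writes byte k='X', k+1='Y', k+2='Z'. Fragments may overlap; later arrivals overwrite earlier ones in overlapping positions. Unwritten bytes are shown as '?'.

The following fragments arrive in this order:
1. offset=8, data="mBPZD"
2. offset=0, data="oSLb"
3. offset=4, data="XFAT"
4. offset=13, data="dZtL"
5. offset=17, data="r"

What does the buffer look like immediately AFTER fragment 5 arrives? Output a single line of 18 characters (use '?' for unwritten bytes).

Fragment 1: offset=8 data="mBPZD" -> buffer=????????mBPZD?????
Fragment 2: offset=0 data="oSLb" -> buffer=oSLb????mBPZD?????
Fragment 3: offset=4 data="XFAT" -> buffer=oSLbXFATmBPZD?????
Fragment 4: offset=13 data="dZtL" -> buffer=oSLbXFATmBPZDdZtL?
Fragment 5: offset=17 data="r" -> buffer=oSLbXFATmBPZDdZtLr

Answer: oSLbXFATmBPZDdZtLr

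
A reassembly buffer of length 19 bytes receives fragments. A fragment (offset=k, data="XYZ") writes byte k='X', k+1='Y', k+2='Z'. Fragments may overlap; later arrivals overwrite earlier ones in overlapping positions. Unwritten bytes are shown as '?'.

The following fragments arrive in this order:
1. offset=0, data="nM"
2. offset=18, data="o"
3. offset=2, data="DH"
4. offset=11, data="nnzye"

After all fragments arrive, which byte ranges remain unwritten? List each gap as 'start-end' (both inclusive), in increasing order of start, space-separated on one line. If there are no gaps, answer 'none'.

Fragment 1: offset=0 len=2
Fragment 2: offset=18 len=1
Fragment 3: offset=2 len=2
Fragment 4: offset=11 len=5
Gaps: 4-10 16-17

Answer: 4-10 16-17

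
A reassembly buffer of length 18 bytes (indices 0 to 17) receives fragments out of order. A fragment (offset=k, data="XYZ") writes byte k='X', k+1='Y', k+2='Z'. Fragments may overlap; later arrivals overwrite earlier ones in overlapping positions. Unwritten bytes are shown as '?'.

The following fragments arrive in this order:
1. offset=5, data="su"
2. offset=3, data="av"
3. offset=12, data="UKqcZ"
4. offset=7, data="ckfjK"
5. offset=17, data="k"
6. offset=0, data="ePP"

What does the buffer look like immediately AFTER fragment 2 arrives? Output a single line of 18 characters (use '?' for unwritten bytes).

Fragment 1: offset=5 data="su" -> buffer=?????su???????????
Fragment 2: offset=3 data="av" -> buffer=???avsu???????????

Answer: ???avsu???????????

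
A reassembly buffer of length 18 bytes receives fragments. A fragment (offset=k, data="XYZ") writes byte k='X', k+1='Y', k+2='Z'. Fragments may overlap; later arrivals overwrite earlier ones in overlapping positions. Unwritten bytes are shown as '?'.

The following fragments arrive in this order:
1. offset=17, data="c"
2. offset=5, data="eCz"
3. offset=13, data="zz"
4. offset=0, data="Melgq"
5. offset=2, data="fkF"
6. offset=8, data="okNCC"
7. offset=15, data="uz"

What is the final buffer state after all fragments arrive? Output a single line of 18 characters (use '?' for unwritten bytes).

Answer: MefkFeCzokNCCzzuzc

Derivation:
Fragment 1: offset=17 data="c" -> buffer=?????????????????c
Fragment 2: offset=5 data="eCz" -> buffer=?????eCz?????????c
Fragment 3: offset=13 data="zz" -> buffer=?????eCz?????zz??c
Fragment 4: offset=0 data="Melgq" -> buffer=MelgqeCz?????zz??c
Fragment 5: offset=2 data="fkF" -> buffer=MefkFeCz?????zz??c
Fragment 6: offset=8 data="okNCC" -> buffer=MefkFeCzokNCCzz??c
Fragment 7: offset=15 data="uz" -> buffer=MefkFeCzokNCCzzuzc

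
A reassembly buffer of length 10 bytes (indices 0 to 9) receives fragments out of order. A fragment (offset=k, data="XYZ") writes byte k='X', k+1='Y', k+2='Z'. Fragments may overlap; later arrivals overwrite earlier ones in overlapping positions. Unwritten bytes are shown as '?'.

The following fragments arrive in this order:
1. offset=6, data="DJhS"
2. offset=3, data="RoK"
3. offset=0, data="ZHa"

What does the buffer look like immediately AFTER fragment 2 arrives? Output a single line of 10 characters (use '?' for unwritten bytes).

Fragment 1: offset=6 data="DJhS" -> buffer=??????DJhS
Fragment 2: offset=3 data="RoK" -> buffer=???RoKDJhS

Answer: ???RoKDJhS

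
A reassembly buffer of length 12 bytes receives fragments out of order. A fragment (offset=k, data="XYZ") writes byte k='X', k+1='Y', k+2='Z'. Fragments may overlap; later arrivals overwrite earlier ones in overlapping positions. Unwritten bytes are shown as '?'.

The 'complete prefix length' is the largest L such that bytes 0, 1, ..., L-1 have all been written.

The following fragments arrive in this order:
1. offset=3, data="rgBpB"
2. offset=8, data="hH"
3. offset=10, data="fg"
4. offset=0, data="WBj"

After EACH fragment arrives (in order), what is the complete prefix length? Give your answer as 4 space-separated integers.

Answer: 0 0 0 12

Derivation:
Fragment 1: offset=3 data="rgBpB" -> buffer=???rgBpB???? -> prefix_len=0
Fragment 2: offset=8 data="hH" -> buffer=???rgBpBhH?? -> prefix_len=0
Fragment 3: offset=10 data="fg" -> buffer=???rgBpBhHfg -> prefix_len=0
Fragment 4: offset=0 data="WBj" -> buffer=WBjrgBpBhHfg -> prefix_len=12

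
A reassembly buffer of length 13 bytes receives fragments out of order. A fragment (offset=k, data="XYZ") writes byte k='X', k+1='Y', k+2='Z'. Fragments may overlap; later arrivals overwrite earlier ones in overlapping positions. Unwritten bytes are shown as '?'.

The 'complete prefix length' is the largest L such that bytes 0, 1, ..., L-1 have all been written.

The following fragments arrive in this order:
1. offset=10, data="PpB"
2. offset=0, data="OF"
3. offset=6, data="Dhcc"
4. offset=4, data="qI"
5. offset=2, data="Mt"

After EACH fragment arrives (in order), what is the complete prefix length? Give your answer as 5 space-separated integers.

Answer: 0 2 2 2 13

Derivation:
Fragment 1: offset=10 data="PpB" -> buffer=??????????PpB -> prefix_len=0
Fragment 2: offset=0 data="OF" -> buffer=OF????????PpB -> prefix_len=2
Fragment 3: offset=6 data="Dhcc" -> buffer=OF????DhccPpB -> prefix_len=2
Fragment 4: offset=4 data="qI" -> buffer=OF??qIDhccPpB -> prefix_len=2
Fragment 5: offset=2 data="Mt" -> buffer=OFMtqIDhccPpB -> prefix_len=13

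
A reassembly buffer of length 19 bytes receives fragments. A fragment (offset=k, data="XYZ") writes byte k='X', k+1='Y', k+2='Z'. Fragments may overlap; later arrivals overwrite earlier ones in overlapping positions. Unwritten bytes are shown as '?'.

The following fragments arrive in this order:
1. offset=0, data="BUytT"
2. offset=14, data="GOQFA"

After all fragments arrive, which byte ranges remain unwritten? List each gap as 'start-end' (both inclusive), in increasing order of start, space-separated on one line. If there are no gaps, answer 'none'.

Answer: 5-13

Derivation:
Fragment 1: offset=0 len=5
Fragment 2: offset=14 len=5
Gaps: 5-13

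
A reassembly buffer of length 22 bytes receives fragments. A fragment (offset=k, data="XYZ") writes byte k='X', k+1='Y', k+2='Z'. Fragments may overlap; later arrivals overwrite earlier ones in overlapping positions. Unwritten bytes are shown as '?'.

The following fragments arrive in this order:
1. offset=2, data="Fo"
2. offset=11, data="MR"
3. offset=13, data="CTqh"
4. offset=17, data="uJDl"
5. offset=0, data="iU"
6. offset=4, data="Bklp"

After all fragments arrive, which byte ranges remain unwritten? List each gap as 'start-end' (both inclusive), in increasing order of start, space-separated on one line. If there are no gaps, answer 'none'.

Answer: 8-10 21-21

Derivation:
Fragment 1: offset=2 len=2
Fragment 2: offset=11 len=2
Fragment 3: offset=13 len=4
Fragment 4: offset=17 len=4
Fragment 5: offset=0 len=2
Fragment 6: offset=4 len=4
Gaps: 8-10 21-21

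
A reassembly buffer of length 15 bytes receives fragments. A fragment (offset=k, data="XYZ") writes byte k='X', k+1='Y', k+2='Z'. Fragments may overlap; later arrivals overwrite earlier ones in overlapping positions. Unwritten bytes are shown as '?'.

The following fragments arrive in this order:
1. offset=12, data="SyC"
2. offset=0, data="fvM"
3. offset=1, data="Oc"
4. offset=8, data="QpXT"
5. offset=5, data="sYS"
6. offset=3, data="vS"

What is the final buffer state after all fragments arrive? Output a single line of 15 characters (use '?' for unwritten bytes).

Answer: fOcvSsYSQpXTSyC

Derivation:
Fragment 1: offset=12 data="SyC" -> buffer=????????????SyC
Fragment 2: offset=0 data="fvM" -> buffer=fvM?????????SyC
Fragment 3: offset=1 data="Oc" -> buffer=fOc?????????SyC
Fragment 4: offset=8 data="QpXT" -> buffer=fOc?????QpXTSyC
Fragment 5: offset=5 data="sYS" -> buffer=fOc??sYSQpXTSyC
Fragment 6: offset=3 data="vS" -> buffer=fOcvSsYSQpXTSyC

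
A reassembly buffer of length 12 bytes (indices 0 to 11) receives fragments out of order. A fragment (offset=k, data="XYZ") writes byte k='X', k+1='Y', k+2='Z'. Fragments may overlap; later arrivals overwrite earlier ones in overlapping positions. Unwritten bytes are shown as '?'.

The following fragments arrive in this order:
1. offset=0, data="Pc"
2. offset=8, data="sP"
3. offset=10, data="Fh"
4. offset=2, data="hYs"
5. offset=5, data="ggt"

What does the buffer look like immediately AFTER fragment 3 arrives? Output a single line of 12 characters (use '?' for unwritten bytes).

Answer: Pc??????sPFh

Derivation:
Fragment 1: offset=0 data="Pc" -> buffer=Pc??????????
Fragment 2: offset=8 data="sP" -> buffer=Pc??????sP??
Fragment 3: offset=10 data="Fh" -> buffer=Pc??????sPFh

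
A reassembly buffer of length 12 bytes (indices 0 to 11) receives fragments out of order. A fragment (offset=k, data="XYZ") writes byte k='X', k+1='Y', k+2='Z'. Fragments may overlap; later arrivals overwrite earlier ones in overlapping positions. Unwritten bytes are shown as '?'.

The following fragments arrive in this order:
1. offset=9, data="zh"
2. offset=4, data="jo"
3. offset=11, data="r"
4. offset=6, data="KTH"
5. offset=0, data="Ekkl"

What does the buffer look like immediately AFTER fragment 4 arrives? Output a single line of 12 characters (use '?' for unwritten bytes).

Answer: ????joKTHzhr

Derivation:
Fragment 1: offset=9 data="zh" -> buffer=?????????zh?
Fragment 2: offset=4 data="jo" -> buffer=????jo???zh?
Fragment 3: offset=11 data="r" -> buffer=????jo???zhr
Fragment 4: offset=6 data="KTH" -> buffer=????joKTHzhr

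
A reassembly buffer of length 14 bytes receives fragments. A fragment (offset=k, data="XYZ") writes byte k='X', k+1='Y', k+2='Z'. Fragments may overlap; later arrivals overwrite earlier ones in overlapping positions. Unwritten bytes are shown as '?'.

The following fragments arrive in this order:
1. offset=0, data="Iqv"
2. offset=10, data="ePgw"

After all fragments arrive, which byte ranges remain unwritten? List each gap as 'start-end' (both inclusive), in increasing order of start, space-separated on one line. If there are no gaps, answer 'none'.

Fragment 1: offset=0 len=3
Fragment 2: offset=10 len=4
Gaps: 3-9

Answer: 3-9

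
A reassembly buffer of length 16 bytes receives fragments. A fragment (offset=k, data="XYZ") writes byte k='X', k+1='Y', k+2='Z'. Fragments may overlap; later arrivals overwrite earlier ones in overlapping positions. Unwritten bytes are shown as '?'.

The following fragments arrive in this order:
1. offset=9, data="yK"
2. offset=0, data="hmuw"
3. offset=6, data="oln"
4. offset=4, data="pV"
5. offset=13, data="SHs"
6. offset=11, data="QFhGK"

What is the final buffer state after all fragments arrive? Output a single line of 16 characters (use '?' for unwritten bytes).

Fragment 1: offset=9 data="yK" -> buffer=?????????yK?????
Fragment 2: offset=0 data="hmuw" -> buffer=hmuw?????yK?????
Fragment 3: offset=6 data="oln" -> buffer=hmuw??olnyK?????
Fragment 4: offset=4 data="pV" -> buffer=hmuwpVolnyK?????
Fragment 5: offset=13 data="SHs" -> buffer=hmuwpVolnyK??SHs
Fragment 6: offset=11 data="QFhGK" -> buffer=hmuwpVolnyKQFhGK

Answer: hmuwpVolnyKQFhGK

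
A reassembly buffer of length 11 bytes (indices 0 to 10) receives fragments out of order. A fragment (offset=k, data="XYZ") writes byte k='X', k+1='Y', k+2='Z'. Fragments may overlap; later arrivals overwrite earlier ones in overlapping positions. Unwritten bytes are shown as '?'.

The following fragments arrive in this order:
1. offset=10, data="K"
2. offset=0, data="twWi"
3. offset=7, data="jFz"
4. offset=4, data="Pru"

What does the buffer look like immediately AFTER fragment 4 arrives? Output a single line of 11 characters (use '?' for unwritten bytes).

Fragment 1: offset=10 data="K" -> buffer=??????????K
Fragment 2: offset=0 data="twWi" -> buffer=twWi??????K
Fragment 3: offset=7 data="jFz" -> buffer=twWi???jFzK
Fragment 4: offset=4 data="Pru" -> buffer=twWiPrujFzK

Answer: twWiPrujFzK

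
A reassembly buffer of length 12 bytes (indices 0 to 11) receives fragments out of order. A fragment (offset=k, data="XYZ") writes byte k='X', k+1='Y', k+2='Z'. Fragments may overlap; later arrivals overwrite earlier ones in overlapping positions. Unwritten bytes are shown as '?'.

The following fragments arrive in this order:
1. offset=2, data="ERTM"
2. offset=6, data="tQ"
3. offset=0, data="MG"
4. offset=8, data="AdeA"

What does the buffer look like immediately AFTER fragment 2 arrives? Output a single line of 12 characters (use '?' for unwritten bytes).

Answer: ??ERTMtQ????

Derivation:
Fragment 1: offset=2 data="ERTM" -> buffer=??ERTM??????
Fragment 2: offset=6 data="tQ" -> buffer=??ERTMtQ????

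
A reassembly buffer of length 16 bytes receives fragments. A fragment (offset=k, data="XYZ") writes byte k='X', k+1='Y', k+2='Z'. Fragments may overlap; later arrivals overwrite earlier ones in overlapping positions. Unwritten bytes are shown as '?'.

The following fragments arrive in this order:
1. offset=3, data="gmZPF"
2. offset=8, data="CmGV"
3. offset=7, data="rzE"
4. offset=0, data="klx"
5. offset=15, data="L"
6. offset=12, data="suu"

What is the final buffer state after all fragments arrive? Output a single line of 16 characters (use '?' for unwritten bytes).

Answer: klxgmZPrzEGVsuuL

Derivation:
Fragment 1: offset=3 data="gmZPF" -> buffer=???gmZPF????????
Fragment 2: offset=8 data="CmGV" -> buffer=???gmZPFCmGV????
Fragment 3: offset=7 data="rzE" -> buffer=???gmZPrzEGV????
Fragment 4: offset=0 data="klx" -> buffer=klxgmZPrzEGV????
Fragment 5: offset=15 data="L" -> buffer=klxgmZPrzEGV???L
Fragment 6: offset=12 data="suu" -> buffer=klxgmZPrzEGVsuuL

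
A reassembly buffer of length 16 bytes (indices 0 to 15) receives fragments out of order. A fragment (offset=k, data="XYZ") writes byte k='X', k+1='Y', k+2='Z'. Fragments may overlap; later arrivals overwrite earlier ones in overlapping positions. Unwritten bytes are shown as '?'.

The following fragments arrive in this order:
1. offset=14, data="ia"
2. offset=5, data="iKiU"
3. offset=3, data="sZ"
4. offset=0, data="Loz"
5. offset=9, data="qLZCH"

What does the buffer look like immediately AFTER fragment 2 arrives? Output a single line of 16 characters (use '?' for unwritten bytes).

Fragment 1: offset=14 data="ia" -> buffer=??????????????ia
Fragment 2: offset=5 data="iKiU" -> buffer=?????iKiU?????ia

Answer: ?????iKiU?????ia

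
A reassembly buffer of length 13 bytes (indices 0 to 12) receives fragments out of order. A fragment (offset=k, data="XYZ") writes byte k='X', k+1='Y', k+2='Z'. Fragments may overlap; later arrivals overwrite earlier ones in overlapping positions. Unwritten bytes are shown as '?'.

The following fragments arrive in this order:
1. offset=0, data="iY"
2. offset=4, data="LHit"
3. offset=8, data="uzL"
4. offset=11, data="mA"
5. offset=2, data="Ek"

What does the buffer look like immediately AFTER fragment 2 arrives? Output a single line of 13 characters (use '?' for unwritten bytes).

Answer: iY??LHit?????

Derivation:
Fragment 1: offset=0 data="iY" -> buffer=iY???????????
Fragment 2: offset=4 data="LHit" -> buffer=iY??LHit?????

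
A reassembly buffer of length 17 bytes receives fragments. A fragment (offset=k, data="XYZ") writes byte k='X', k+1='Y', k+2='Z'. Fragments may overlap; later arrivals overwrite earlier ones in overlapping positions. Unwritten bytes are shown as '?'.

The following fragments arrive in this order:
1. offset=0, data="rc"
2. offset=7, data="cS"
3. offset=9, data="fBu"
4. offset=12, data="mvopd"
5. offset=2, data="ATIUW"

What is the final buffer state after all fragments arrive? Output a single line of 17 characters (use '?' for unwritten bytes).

Fragment 1: offset=0 data="rc" -> buffer=rc???????????????
Fragment 2: offset=7 data="cS" -> buffer=rc?????cS????????
Fragment 3: offset=9 data="fBu" -> buffer=rc?????cSfBu?????
Fragment 4: offset=12 data="mvopd" -> buffer=rc?????cSfBumvopd
Fragment 5: offset=2 data="ATIUW" -> buffer=rcATIUWcSfBumvopd

Answer: rcATIUWcSfBumvopd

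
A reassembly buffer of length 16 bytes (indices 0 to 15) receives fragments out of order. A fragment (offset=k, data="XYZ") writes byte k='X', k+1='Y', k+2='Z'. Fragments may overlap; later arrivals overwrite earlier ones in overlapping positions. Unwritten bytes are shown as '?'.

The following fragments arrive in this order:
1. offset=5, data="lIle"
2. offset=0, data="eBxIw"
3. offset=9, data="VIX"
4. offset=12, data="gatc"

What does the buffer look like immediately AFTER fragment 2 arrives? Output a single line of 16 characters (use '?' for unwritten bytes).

Fragment 1: offset=5 data="lIle" -> buffer=?????lIle???????
Fragment 2: offset=0 data="eBxIw" -> buffer=eBxIwlIle???????

Answer: eBxIwlIle???????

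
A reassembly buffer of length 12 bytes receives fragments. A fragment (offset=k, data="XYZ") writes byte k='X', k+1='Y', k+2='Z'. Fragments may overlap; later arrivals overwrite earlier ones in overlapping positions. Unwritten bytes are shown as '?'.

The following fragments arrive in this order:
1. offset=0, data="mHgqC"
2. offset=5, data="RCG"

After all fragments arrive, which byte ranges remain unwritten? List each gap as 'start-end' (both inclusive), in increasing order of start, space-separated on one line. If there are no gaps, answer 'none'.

Answer: 8-11

Derivation:
Fragment 1: offset=0 len=5
Fragment 2: offset=5 len=3
Gaps: 8-11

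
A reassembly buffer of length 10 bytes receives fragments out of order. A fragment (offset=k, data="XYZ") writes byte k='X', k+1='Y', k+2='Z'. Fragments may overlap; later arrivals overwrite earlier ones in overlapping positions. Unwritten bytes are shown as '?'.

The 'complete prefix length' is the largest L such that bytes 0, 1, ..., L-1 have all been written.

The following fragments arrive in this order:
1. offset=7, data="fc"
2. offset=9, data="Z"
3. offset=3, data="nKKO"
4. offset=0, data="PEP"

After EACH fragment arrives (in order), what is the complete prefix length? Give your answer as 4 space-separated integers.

Answer: 0 0 0 10

Derivation:
Fragment 1: offset=7 data="fc" -> buffer=???????fc? -> prefix_len=0
Fragment 2: offset=9 data="Z" -> buffer=???????fcZ -> prefix_len=0
Fragment 3: offset=3 data="nKKO" -> buffer=???nKKOfcZ -> prefix_len=0
Fragment 4: offset=0 data="PEP" -> buffer=PEPnKKOfcZ -> prefix_len=10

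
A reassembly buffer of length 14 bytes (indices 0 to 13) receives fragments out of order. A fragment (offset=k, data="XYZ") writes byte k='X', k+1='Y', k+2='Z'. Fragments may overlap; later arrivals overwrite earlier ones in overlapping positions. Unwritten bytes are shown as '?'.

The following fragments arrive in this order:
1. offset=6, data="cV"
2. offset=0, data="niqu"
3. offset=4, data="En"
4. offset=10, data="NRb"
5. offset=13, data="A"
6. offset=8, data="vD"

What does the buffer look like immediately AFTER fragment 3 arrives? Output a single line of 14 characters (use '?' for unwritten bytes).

Answer: niquEncV??????

Derivation:
Fragment 1: offset=6 data="cV" -> buffer=??????cV??????
Fragment 2: offset=0 data="niqu" -> buffer=niqu??cV??????
Fragment 3: offset=4 data="En" -> buffer=niquEncV??????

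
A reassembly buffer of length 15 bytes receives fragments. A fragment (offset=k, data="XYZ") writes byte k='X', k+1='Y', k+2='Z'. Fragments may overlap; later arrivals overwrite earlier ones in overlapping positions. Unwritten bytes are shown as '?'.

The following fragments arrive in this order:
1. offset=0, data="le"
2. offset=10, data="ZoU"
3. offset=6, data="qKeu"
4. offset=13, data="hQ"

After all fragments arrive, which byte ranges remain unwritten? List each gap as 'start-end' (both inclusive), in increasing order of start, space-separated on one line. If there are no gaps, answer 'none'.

Answer: 2-5

Derivation:
Fragment 1: offset=0 len=2
Fragment 2: offset=10 len=3
Fragment 3: offset=6 len=4
Fragment 4: offset=13 len=2
Gaps: 2-5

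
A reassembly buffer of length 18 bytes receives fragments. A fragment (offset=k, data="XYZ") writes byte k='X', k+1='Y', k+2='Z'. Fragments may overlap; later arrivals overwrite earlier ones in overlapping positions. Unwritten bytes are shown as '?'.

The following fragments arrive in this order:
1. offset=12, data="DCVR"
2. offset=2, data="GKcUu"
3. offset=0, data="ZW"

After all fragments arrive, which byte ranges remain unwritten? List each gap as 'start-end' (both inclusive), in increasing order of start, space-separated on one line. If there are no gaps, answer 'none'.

Fragment 1: offset=12 len=4
Fragment 2: offset=2 len=5
Fragment 3: offset=0 len=2
Gaps: 7-11 16-17

Answer: 7-11 16-17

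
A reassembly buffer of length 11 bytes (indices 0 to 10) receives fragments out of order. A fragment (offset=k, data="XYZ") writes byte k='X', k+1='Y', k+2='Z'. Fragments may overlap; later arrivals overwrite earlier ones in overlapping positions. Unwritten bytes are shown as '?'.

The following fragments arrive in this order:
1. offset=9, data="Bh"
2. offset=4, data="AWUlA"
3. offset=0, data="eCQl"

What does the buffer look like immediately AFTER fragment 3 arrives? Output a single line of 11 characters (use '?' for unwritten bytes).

Fragment 1: offset=9 data="Bh" -> buffer=?????????Bh
Fragment 2: offset=4 data="AWUlA" -> buffer=????AWUlABh
Fragment 3: offset=0 data="eCQl" -> buffer=eCQlAWUlABh

Answer: eCQlAWUlABh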